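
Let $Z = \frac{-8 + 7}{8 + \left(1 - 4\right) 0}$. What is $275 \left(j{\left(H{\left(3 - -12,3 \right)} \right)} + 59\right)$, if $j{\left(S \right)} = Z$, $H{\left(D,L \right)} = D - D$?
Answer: $\frac{129525}{8} \approx 16191.0$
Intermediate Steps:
$H{\left(D,L \right)} = 0$
$Z = - \frac{1}{8}$ ($Z = - \frac{1}{8 - 0} = - \frac{1}{8 + 0} = - \frac{1}{8} \approx -0.125$)
$j{\left(S \right)} = - \frac{1}{8}$
$275 \left(j{\left(H{\left(3 - -12,3 \right)} \right)} + 59\right) = 275 \left(- \frac{1}{8} + 59\right) = 275 \cdot \frac{471}{8} = \frac{129525}{8}$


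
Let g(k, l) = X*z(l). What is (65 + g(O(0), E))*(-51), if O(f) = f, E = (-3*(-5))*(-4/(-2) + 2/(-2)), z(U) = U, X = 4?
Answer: -6375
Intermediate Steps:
E = 15 (E = 15*(-4*(-½) + 2*(-½)) = 15*(2 - 1) = 15*1 = 15)
g(k, l) = 4*l
(65 + g(O(0), E))*(-51) = (65 + 4*15)*(-51) = (65 + 60)*(-51) = 125*(-51) = -6375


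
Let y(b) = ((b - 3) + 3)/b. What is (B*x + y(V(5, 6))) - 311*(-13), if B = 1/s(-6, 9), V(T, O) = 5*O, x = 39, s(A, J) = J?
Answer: 12145/3 ≈ 4048.3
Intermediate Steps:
B = ⅑ (B = 1/9 = ⅑ ≈ 0.11111)
y(b) = 1 (y(b) = ((-3 + b) + 3)/b = b/b = 1)
(B*x + y(V(5, 6))) - 311*(-13) = ((⅑)*39 + 1) - 311*(-13) = (13/3 + 1) - 1*(-4043) = 16/3 + 4043 = 12145/3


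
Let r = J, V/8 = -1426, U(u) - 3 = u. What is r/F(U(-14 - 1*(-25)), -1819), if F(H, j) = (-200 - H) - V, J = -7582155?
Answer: -7582155/11194 ≈ -677.34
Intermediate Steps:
U(u) = 3 + u
V = -11408 (V = 8*(-1426) = -11408)
r = -7582155
F(H, j) = 11208 - H (F(H, j) = (-200 - H) - 1*(-11408) = (-200 - H) + 11408 = 11208 - H)
r/F(U(-14 - 1*(-25)), -1819) = -7582155/(11208 - (3 + (-14 - 1*(-25)))) = -7582155/(11208 - (3 + (-14 + 25))) = -7582155/(11208 - (3 + 11)) = -7582155/(11208 - 1*14) = -7582155/(11208 - 14) = -7582155/11194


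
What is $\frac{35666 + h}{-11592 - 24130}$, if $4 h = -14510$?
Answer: $- \frac{1209}{1348} \approx -0.89688$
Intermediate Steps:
$h = - \frac{7255}{2}$ ($h = \frac{1}{4} \left(-14510\right) = - \frac{7255}{2} \approx -3627.5$)
$\frac{35666 + h}{-11592 - 24130} = \frac{35666 - \frac{7255}{2}}{-11592 - 24130} = \frac{64077}{2 \left(-35722\right)} = \frac{64077}{2} \left(- \frac{1}{35722}\right) = - \frac{1209}{1348}$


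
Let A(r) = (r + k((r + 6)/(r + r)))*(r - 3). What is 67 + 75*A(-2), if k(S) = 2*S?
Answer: 1567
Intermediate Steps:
A(r) = (-3 + r)*(r + (6 + r)/r) (A(r) = (r + 2*((r + 6)/(r + r)))*(r - 3) = (r + 2*((6 + r)/((2*r))))*(-3 + r) = (r + 2*((6 + r)*(1/(2*r))))*(-3 + r) = (r + 2*((6 + r)/(2*r)))*(-3 + r) = (r + (6 + r)/r)*(-3 + r) = (-3 + r)*(r + (6 + r)/r))
67 + 75*A(-2) = 67 + 75*(3 + (-2)² - 18/(-2) - 2*(-2)) = 67 + 75*(3 + 4 - 18*(-½) + 4) = 67 + 75*(3 + 4 + 9 + 4) = 67 + 75*20 = 67 + 1500 = 1567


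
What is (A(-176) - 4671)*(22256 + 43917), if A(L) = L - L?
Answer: -309094083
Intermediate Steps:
A(L) = 0
(A(-176) - 4671)*(22256 + 43917) = (0 - 4671)*(22256 + 43917) = -4671*66173 = -309094083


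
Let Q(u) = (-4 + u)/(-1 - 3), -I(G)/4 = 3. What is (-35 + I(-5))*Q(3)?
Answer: -47/4 ≈ -11.750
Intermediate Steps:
I(G) = -12 (I(G) = -4*3 = -12)
Q(u) = 1 - u/4 (Q(u) = (-4 + u)/(-4) = (-4 + u)*(-¼) = 1 - u/4)
(-35 + I(-5))*Q(3) = (-35 - 12)*(1 - ¼*3) = -47*(1 - ¾) = -47*¼ = -47/4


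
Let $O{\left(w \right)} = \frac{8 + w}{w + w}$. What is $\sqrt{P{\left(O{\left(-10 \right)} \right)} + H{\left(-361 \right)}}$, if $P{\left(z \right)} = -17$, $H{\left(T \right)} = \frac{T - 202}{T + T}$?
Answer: $\frac{7 i \sqrt{478}}{38} \approx 4.0274 i$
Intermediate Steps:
$O{\left(w \right)} = \frac{8 + w}{2 w}$
$H{\left(T \right)} = \frac{-202 + T}{2 T}$
$\sqrt{P{\left(O{\left(-10 \right)} \right)} + H{\left(-361 \right)}} = \sqrt{-17 + \frac{-202 - 361}{2 \left(-361\right)}} = \sqrt{-17 + \frac{1}{2} \left(- \frac{1}{361}\right) \left(-563\right)} = \sqrt{-17 + \frac{563}{722}} = \sqrt{- \frac{11711}{722}} = \frac{7 i \sqrt{478}}{38}$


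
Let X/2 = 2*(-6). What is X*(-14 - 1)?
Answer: 360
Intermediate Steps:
X = -24 (X = 2*(2*(-6)) = 2*(-12) = -24)
X*(-14 - 1) = -24*(-14 - 1) = -24*(-15) = 360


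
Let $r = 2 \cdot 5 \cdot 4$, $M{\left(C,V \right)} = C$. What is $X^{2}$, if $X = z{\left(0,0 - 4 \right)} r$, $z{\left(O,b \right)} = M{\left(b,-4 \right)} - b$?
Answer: $0$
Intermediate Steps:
$z{\left(O,b \right)} = 0$ ($z{\left(O,b \right)} = b - b = 0$)
$r = 40$ ($r = 10 \cdot 4 = 40$)
$X = 0$ ($X = 0 \cdot 40 = 0$)
$X^{2} = 0^{2} = 0$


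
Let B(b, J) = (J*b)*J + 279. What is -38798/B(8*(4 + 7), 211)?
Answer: -38798/3918127 ≈ -0.0099022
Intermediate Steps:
B(b, J) = 279 + b*J² (B(b, J) = b*J² + 279 = 279 + b*J²)
-38798/B(8*(4 + 7), 211) = -38798/(279 + (8*(4 + 7))*211²) = -38798/(279 + (8*11)*44521) = -38798/(279 + 88*44521) = -38798/(279 + 3917848) = -38798/3918127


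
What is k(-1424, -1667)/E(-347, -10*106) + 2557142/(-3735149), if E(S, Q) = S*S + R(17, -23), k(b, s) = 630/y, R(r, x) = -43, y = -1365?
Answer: -666888468755/974100713157 ≈ -0.68462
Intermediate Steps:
k(b, s) = -6/13 (k(b, s) = 630/(-1365) = 630*(-1/1365) = -6/13)
E(S, Q) = -43 + S² (E(S, Q) = S*S - 43 = S² - 43 = -43 + S²)
k(-1424, -1667)/E(-347, -10*106) + 2557142/(-3735149) = -6/(13*(-43 + (-347)²)) + 2557142/(-3735149) = -6/(13*(-43 + 120409)) + 2557142*(-1/3735149) = -6/13/120366 - 2557142/3735149 = -6/13*1/120366 - 2557142/3735149 = -1/260793 - 2557142/3735149 = -666888468755/974100713157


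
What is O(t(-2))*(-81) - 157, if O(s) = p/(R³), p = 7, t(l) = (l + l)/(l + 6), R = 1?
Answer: -724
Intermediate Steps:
t(l) = 2*l/(6 + l) (t(l) = (2*l)/(6 + l) = 2*l/(6 + l))
O(s) = 7 (O(s) = 7/(1³) = 7/1 = 7*1 = 7)
O(t(-2))*(-81) - 157 = 7*(-81) - 157 = -567 - 157 = -724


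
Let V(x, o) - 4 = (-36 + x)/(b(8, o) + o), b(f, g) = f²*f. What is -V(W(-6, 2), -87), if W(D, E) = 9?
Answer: -1673/425 ≈ -3.9365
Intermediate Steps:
b(f, g) = f³
V(x, o) = 4 + (-36 + x)/(512 + o) (V(x, o) = 4 + (-36 + x)/(8³ + o) = 4 + (-36 + x)/(512 + o))
-V(W(-6, 2), -87) = -(2012 + 9 + 4*(-87))/(512 - 87) = -(2012 + 9 - 348)/425 = -1673/425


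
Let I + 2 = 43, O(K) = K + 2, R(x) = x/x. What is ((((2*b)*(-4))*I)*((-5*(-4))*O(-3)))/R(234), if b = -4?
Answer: -26240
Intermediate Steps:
R(x) = 1
O(K) = 2 + K
I = 41 (I = -2 + 43 = 41)
((((2*b)*(-4))*I)*((-5*(-4))*O(-3)))/R(234) = ((((2*(-4))*(-4))*41)*((-5*(-4))*(2 - 3)))/1 = ((-8*(-4)*41)*(20*(-1)))*1 = ((32*41)*(-20))*1 = (1312*(-20))*1 = -26240*1 = -26240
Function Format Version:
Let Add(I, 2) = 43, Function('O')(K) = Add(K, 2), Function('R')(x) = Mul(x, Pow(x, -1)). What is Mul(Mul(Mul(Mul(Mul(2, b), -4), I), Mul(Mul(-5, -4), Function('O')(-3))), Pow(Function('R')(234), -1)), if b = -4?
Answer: -26240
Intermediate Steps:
Function('R')(x) = 1
Function('O')(K) = Add(2, K)
I = 41 (I = Add(-2, 43) = 41)
Mul(Mul(Mul(Mul(Mul(2, b), -4), I), Mul(Mul(-5, -4), Function('O')(-3))), Pow(Function('R')(234), -1)) = Mul(Mul(Mul(Mul(Mul(2, -4), -4), 41), Mul(Mul(-5, -4), Add(2, -3))), Pow(1, -1)) = Mul(Mul(Mul(Mul(-8, -4), 41), Mul(20, -1)), 1) = Mul(Mul(Mul(32, 41), -20), 1) = Mul(Mul(1312, -20), 1) = Mul(-26240, 1) = -26240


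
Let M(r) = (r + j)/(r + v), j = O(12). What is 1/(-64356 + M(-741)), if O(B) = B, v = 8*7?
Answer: -685/44083131 ≈ -1.5539e-5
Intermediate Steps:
v = 56
j = 12
M(r) = (12 + r)/(56 + r) (M(r) = (r + 12)/(r + 56) = (12 + r)/(56 + r))
1/(-64356 + M(-741)) = 1/(-64356 + (12 - 741)/(56 - 741)) = 1/(-64356 - 729/(-685)) = 1/(-64356 - 1/685*(-729)) = 1/(-64356 + 729/685) = 1/(-44083131/685) = -685/44083131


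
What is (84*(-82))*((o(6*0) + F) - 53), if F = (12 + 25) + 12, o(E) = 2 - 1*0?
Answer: 13776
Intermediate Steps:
o(E) = 2 (o(E) = 2 + 0 = 2)
F = 49 (F = 37 + 12 = 49)
(84*(-82))*((o(6*0) + F) - 53) = (84*(-82))*((2 + 49) - 53) = -6888*(51 - 53) = -6888*(-2) = 13776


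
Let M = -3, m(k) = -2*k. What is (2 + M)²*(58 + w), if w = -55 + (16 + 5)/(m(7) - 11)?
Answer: 54/25 ≈ 2.1600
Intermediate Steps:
w = -1396/25 (w = -55 + (16 + 5)/(-2*7 - 11) = -55 + 21/(-14 - 11) = -55 + 21/(-25) = -55 + 21*(-1/25) = -55 - 21/25 = -1396/25 ≈ -55.840)
(2 + M)²*(58 + w) = (2 - 3)²*(58 - 1396/25) = (-1)²*(54/25) = 1*(54/25) = 54/25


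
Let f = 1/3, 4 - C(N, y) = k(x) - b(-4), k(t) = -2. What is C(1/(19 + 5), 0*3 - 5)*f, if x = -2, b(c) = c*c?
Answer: 22/3 ≈ 7.3333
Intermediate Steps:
b(c) = c²
C(N, y) = 22 (C(N, y) = 4 - (-2 - 1*(-4)²) = 4 - (-2 - 1*16) = 4 - (-2 - 16) = 4 - 1*(-18) = 4 + 18 = 22)
f = ⅓ ≈ 0.33333
C(1/(19 + 5), 0*3 - 5)*f = 22*(⅓) = 22/3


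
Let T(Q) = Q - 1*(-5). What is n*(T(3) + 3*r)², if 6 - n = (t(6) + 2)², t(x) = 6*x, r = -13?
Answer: -1381918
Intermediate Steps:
T(Q) = 5 + Q (T(Q) = Q + 5 = 5 + Q)
n = -1438 (n = 6 - (6*6 + 2)² = 6 - (36 + 2)² = 6 - 1*38² = 6 - 1*1444 = 6 - 1444 = -1438)
n*(T(3) + 3*r)² = -1438*((5 + 3) + 3*(-13))² = -1438*(8 - 39)² = -1438*(-31)² = -1438*961 = -1381918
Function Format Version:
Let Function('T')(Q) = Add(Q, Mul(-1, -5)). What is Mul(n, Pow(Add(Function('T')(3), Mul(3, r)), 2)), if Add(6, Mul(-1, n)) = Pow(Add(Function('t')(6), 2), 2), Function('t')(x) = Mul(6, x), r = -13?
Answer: -1381918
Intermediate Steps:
Function('T')(Q) = Add(5, Q) (Function('T')(Q) = Add(Q, 5) = Add(5, Q))
n = -1438 (n = Add(6, Mul(-1, Pow(Add(Mul(6, 6), 2), 2))) = Add(6, Mul(-1, Pow(Add(36, 2), 2))) = Add(6, Mul(-1, Pow(38, 2))) = Add(6, Mul(-1, 1444)) = Add(6, -1444) = -1438)
Mul(n, Pow(Add(Function('T')(3), Mul(3, r)), 2)) = Mul(-1438, Pow(Add(Add(5, 3), Mul(3, -13)), 2)) = Mul(-1438, Pow(Add(8, -39), 2)) = Mul(-1438, Pow(-31, 2)) = Mul(-1438, 961) = -1381918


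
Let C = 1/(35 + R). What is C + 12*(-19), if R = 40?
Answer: -17099/75 ≈ -227.99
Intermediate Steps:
C = 1/75 (C = 1/(35 + 40) = 1/75 ≈ 0.013333)
C + 12*(-19) = 1/75 + 12*(-19) = 1/75 - 228 = -17099/75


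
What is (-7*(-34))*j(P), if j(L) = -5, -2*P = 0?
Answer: -1190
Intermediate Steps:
P = 0 (P = -½*0 = 0)
(-7*(-34))*j(P) = -7*(-34)*(-5) = 238*(-5) = -1190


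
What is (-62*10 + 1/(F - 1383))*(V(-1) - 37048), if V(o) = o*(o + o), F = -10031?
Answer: 131081362163/5707 ≈ 2.2969e+7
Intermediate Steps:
V(o) = 2*o² (V(o) = o*(2*o) = 2*o²)
(-62*10 + 1/(F - 1383))*(V(-1) - 37048) = (-62*10 + 1/(-10031 - 1383))*(2*(-1)² - 37048) = (-620 + 1/(-11414))*(2*1 - 37048) = (-620 - 1/11414)*(2 - 37048) = -7076681/11414*(-37046) = 131081362163/5707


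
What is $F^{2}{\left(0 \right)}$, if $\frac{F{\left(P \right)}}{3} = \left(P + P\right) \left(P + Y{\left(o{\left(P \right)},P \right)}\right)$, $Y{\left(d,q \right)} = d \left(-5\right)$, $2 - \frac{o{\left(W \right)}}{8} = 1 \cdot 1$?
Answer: $0$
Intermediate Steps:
$o{\left(W \right)} = 8$ ($o{\left(W \right)} = 16 - 8 \cdot 1 \cdot 1 = 16 - 8 = 8$)
$Y{\left(d,q \right)} = - 5 d$
$F{\left(P \right)} = 6 P \left(-40 + P\right)$ ($F{\left(P \right)} = 3 \left(P + P\right) \left(P - 40\right) = 3 \cdot 2 P \left(P - 40\right) = 3 \cdot 2 P \left(-40 + P\right) = 6 P \left(-40 + P\right)$)
$F^{2}{\left(0 \right)} = \left(6 \cdot 0 \left(-40 + 0\right)\right)^{2} = \left(6 \cdot 0 \left(-40\right)\right)^{2} = 0^{2} = 0$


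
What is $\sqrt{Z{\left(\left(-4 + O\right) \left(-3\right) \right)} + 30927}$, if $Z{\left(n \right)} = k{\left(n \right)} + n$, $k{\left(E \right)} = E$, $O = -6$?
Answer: $3 \sqrt{3443} \approx 176.03$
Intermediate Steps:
$Z{\left(n \right)} = 2 n$ ($Z{\left(n \right)} = n + n = 2 n$)
$\sqrt{Z{\left(\left(-4 + O\right) \left(-3\right) \right)} + 30927} = \sqrt{2 \left(-4 - 6\right) \left(-3\right) + 30927} = \sqrt{2 \left(\left(-10\right) \left(-3\right)\right) + 30927} = \sqrt{2 \cdot 30 + 30927} = \sqrt{60 + 30927} = \sqrt{30987} = 3 \sqrt{3443}$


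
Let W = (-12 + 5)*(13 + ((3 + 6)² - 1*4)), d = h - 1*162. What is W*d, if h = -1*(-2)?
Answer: 100800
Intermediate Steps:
h = 2
d = -160 (d = 2 - 1*162 = 2 - 162 = -160)
W = -630 (W = -7*(13 + (9² - 4)) = -7*(13 + (81 - 4)) = -7*(13 + 77) = -7*90 = -630)
W*d = -630*(-160) = 100800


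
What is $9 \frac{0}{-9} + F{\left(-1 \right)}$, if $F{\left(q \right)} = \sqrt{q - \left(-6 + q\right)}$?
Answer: $\sqrt{6} \approx 2.4495$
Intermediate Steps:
$F{\left(q \right)} = \sqrt{6}$
$9 \frac{0}{-9} + F{\left(-1 \right)} = 9 \frac{0}{-9} + \sqrt{6} = 9 \cdot 0 \left(- \frac{1}{9}\right) + \sqrt{6} = 9 \cdot 0 + \sqrt{6} = 0 + \sqrt{6} = \sqrt{6}$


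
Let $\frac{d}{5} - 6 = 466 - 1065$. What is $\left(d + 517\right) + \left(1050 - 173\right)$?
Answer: $-1571$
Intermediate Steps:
$d = -2965$ ($d = 30 + 5 \left(466 - 1065\right) = 30 + 5 \left(-599\right) = 30 - 2995 = -2965$)
$\left(d + 517\right) + \left(1050 - 173\right) = \left(-2965 + 517\right) + \left(1050 - 173\right) = -2448 + \left(1050 - 173\right) = -2448 + 877 = -1571$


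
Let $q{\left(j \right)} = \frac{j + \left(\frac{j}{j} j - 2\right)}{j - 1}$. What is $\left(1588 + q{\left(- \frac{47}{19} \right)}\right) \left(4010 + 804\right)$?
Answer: $7654260$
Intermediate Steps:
$q{\left(j \right)} = \frac{-2 + 2 j}{-1 + j}$ ($q{\left(j \right)} = \frac{j + \left(1 j - 2\right)}{-1 + j} = \frac{j + \left(j - 2\right)}{-1 + j} = \frac{j + \left(-2 + j\right)}{-1 + j} = \frac{-2 + 2 j}{-1 + j}$)
$\left(1588 + q{\left(- \frac{47}{19} \right)}\right) \left(4010 + 804\right) = \left(1588 + 2\right) \left(4010 + 804\right) = 1590 \cdot 4814 = 7654260$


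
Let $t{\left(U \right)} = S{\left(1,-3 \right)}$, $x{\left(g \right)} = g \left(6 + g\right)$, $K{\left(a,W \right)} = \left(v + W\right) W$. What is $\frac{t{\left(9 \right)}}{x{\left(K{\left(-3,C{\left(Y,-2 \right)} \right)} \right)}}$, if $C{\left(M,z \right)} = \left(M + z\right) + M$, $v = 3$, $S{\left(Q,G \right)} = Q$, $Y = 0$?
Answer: $- \frac{1}{8} \approx -0.125$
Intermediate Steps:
$C{\left(M,z \right)} = z + 2 M$
$K{\left(a,W \right)} = W \left(3 + W\right)$ ($K{\left(a,W \right)} = \left(3 + W\right) W = W \left(3 + W\right)$)
$t{\left(U \right)} = 1$
$\frac{t{\left(9 \right)}}{x{\left(K{\left(-3,C{\left(Y,-2 \right)} \right)} \right)}} = 1 \frac{1}{\left(-2 + 2 \cdot 0\right) \left(3 + \left(-2 + 2 \cdot 0\right)\right) \left(6 + \left(-2 + 2 \cdot 0\right) \left(3 + \left(-2 + 2 \cdot 0\right)\right)\right)} = 1 \frac{1}{\left(-2 + 0\right) \left(3 + \left(-2 + 0\right)\right) \left(6 + \left(-2 + 0\right) \left(3 + \left(-2 + 0\right)\right)\right)} = 1 \frac{1}{- 2 \left(3 - 2\right) \left(6 - 2 \left(3 - 2\right)\right)} = 1 \frac{1}{\left(-2\right) 1 \left(6 - 2\right)} = 1 \frac{1}{\left(-2\right) \left(6 - 2\right)} = 1 \frac{1}{\left(-2\right) 4} = 1 \frac{1}{-8} = 1 \left(- \frac{1}{8}\right) = - \frac{1}{8}$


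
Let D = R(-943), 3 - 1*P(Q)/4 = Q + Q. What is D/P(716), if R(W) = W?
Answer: 943/5716 ≈ 0.16498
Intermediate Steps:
P(Q) = 12 - 8*Q (P(Q) = 12 - 4*(Q + Q) = 12 - 8*Q)
D = -943
D/P(716) = -943/(12 - 8*716) = -943/(12 - 5728) = -943/(-5716) = -943*(-1/5716) = 943/5716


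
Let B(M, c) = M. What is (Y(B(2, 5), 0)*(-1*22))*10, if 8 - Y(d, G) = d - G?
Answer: -1320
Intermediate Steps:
Y(d, G) = 8 + G - d (Y(d, G) = 8 - (d - G) = 8 + (G - d) = 8 + G - d)
(Y(B(2, 5), 0)*(-1*22))*10 = ((8 + 0 - 1*2)*(-1*22))*10 = ((8 + 0 - 2)*(-22))*10 = (6*(-22))*10 = -132*10 = -1320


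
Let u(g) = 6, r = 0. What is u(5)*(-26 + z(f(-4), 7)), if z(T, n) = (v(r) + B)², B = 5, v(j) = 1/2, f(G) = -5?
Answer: 51/2 ≈ 25.500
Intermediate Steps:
v(j) = ½
z(T, n) = 121/4 (z(T, n) = (½ + 5)² = (11/2)² = 121/4)
u(5)*(-26 + z(f(-4), 7)) = 6*(-26 + 121/4) = 6*(17/4) = 51/2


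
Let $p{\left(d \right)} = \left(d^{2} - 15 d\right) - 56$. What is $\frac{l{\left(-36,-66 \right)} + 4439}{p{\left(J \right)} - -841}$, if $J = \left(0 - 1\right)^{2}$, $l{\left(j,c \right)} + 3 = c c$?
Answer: $\frac{8792}{771} \approx 11.403$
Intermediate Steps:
$l{\left(j,c \right)} = -3 + c^{2}$ ($l{\left(j,c \right)} = -3 + c c = -3 + c^{2}$)
$J = 1$ ($J = \left(-1\right)^{2} = 1$)
$p{\left(d \right)} = -56 + d^{2} - 15 d$
$\frac{l{\left(-36,-66 \right)} + 4439}{p{\left(J \right)} - -841} = \frac{\left(-3 + \left(-66\right)^{2}\right) + 4439}{\left(-56 + 1^{2} - 15\right) - -841} = \frac{\left(-3 + 4356\right) + 4439}{\left(-56 + 1 - 15\right) + 841} = \frac{4353 + 4439}{-70 + 841} = \frac{8792}{771}$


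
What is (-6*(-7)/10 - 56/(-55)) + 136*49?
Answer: 366807/55 ≈ 6669.2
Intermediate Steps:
(-6*(-7)/10 - 56/(-55)) + 136*49 = (42*(⅒) - 56*(-1/55)) + 6664 = (21/5 + 56/55) + 6664 = 287/55 + 6664 = 366807/55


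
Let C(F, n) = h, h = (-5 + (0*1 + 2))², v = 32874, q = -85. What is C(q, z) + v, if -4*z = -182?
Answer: 32883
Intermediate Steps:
z = 91/2 (z = -¼*(-182) = 91/2 ≈ 45.500)
h = 9 (h = (-5 + (0 + 2))² = (-5 + 2)² = (-3)² = 9)
C(F, n) = 9
C(q, z) + v = 9 + 32874 = 32883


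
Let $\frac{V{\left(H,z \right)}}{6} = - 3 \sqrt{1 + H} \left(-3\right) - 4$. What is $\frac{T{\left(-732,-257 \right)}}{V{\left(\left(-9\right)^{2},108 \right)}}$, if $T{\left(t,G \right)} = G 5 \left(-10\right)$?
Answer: $\frac{12850}{9939} + \frac{19275 \sqrt{82}}{6626} \approx 27.635$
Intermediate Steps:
$T{\left(t,G \right)} = - 50 G$ ($T{\left(t,G \right)} = 5 G \left(-10\right) = - 50 G$)
$V{\left(H,z \right)} = -24 + 54 \sqrt{1 + H}$ ($V{\left(H,z \right)} = 6 \left(- 3 \sqrt{1 + H} \left(-3\right) - 4\right) = 6 \left(- 3 \left(- 3 \sqrt{1 + H}\right) - 4\right) = 6 \left(9 \sqrt{1 + H} - 4\right) = 6 \left(-4 + 9 \sqrt{1 + H}\right) = -24 + 54 \sqrt{1 + H}$)
$\frac{T{\left(-732,-257 \right)}}{V{\left(\left(-9\right)^{2},108 \right)}} = \frac{\left(-50\right) \left(-257\right)}{-24 + 54 \sqrt{1 + \left(-9\right)^{2}}} = \frac{12850}{-24 + 54 \sqrt{1 + 81}} = \frac{12850}{-24 + 54 \sqrt{82}}$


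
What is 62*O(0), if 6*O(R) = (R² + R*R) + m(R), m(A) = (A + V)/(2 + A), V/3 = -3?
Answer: -93/2 ≈ -46.500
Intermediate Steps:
V = -9 (V = 3*(-3) = -9)
m(A) = (-9 + A)/(2 + A) (m(A) = (A - 9)/(2 + A) = (-9 + A)/(2 + A))
O(R) = R²/3 + (-9 + R)/(6*(2 + R)) (O(R) = ((R² + R*R) + (-9 + R)/(2 + R))/6 = ((R² + R²) + (-9 + R)/(2 + R))/6 = (2*R² + (-9 + R)/(2 + R))/6 = R²/3 + (-9 + R)/(6*(2 + R)))
62*O(0) = 62*((-9 + 0 + 2*0²*(2 + 0))/(6*(2 + 0))) = 62*((⅙)*(-9 + 0 + 2*0*2)/2) = 62*((⅙)*(½)*(-9 + 0 + 0)) = 62*((⅙)*(½)*(-9)) = 62*(-¾) = -93/2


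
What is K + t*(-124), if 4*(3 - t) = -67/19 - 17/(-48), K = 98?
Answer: -339571/912 ≈ -372.34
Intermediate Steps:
t = 13837/3648 (t = 3 - (-67/19 - 17/(-48))/4 = 3 - (-67*1/19 - 17*(-1/48))/4 = 3 - (-67/19 + 17/48)/4 = 3 - ¼*(-2893/912) = 3 + 2893/3648 = 13837/3648 ≈ 3.7930)
K + t*(-124) = 98 + (13837/3648)*(-124) = 98 - 428947/912 = -339571/912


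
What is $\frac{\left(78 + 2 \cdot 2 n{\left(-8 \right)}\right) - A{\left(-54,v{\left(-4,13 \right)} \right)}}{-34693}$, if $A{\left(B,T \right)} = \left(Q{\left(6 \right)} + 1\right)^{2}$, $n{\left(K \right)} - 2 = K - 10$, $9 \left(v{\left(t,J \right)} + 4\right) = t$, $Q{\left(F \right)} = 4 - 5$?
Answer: $- \frac{14}{34693} \approx -0.00040354$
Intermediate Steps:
$Q{\left(F \right)} = -1$
$v{\left(t,J \right)} = -4 + \frac{t}{9}$
$n{\left(K \right)} = -8 + K$ ($n{\left(K \right)} = 2 + \left(K - 10\right) = 2 + \left(-10 + K\right) = -8 + K$)
$A{\left(B,T \right)} = 0$ ($A{\left(B,T \right)} = \left(-1 + 1\right)^{2} = 0^{2} = 0$)
$\frac{\left(78 + 2 \cdot 2 n{\left(-8 \right)}\right) - A{\left(-54,v{\left(-4,13 \right)} \right)}}{-34693} = \frac{\left(78 + 2 \cdot 2 \left(-8 - 8\right)\right) - 0}{-34693} = \left(\left(78 + 4 \left(-16\right)\right) + 0\right) \left(- \frac{1}{34693}\right) = \left(\left(78 - 64\right) + 0\right) \left(- \frac{1}{34693}\right) = \left(14 + 0\right) \left(- \frac{1}{34693}\right) = 14 \left(- \frac{1}{34693}\right) = - \frac{14}{34693}$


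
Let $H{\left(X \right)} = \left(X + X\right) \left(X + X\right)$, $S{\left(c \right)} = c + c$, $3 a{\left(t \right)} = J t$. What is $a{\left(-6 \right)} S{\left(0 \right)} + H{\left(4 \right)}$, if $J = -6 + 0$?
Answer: $64$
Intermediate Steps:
$J = -6$
$a{\left(t \right)} = - 2 t$ ($a{\left(t \right)} = \frac{\left(-6\right) t}{3} = - 2 t$)
$S{\left(c \right)} = 2 c$
$H{\left(X \right)} = 4 X^{2}$ ($H{\left(X \right)} = 2 X 2 X = 4 X^{2}$)
$a{\left(-6 \right)} S{\left(0 \right)} + H{\left(4 \right)} = \left(-2\right) \left(-6\right) 2 \cdot 0 + 4 \cdot 4^{2} = 12 \cdot 0 + 4 \cdot 16 = 0 + 64 = 64$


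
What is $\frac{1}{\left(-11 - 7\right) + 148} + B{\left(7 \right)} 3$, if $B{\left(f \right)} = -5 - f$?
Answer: $- \frac{4679}{130} \approx -35.992$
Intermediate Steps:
$\frac{1}{\left(-11 - 7\right) + 148} + B{\left(7 \right)} 3 = \frac{1}{\left(-11 - 7\right) + 148} + \left(-5 - 7\right) 3 = \frac{1}{-18 + 148} - 36 = \frac{1}{130} - 36 = - \frac{4679}{130}$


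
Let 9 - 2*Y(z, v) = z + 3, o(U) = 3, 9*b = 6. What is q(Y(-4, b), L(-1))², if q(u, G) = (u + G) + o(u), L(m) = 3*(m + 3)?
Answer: 196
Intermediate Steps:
b = ⅔ (b = (⅑)*6 = ⅔ ≈ 0.66667)
Y(z, v) = 3 - z/2 (Y(z, v) = 9/2 - (z + 3)/2 = 9/2 - (3 + z)/2 = 9/2 + (-3/2 - z/2) = 3 - z/2)
L(m) = 9 + 3*m (L(m) = 3*(3 + m) = 9 + 3*m)
q(u, G) = 3 + G + u (q(u, G) = (u + G) + 3 = (G + u) + 3 = 3 + G + u)
q(Y(-4, b), L(-1))² = (3 + (9 + 3*(-1)) + (3 - ½*(-4)))² = (3 + (9 - 3) + (3 + 2))² = (3 + 6 + 5)² = 14² = 196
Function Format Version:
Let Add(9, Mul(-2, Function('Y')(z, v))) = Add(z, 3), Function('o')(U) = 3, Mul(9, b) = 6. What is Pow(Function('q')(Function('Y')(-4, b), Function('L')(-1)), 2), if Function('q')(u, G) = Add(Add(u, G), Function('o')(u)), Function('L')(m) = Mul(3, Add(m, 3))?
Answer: 196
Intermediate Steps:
b = Rational(2, 3) (b = Mul(Rational(1, 9), 6) = Rational(2, 3) ≈ 0.66667)
Function('Y')(z, v) = Add(3, Mul(Rational(-1, 2), z)) (Function('Y')(z, v) = Add(Rational(9, 2), Mul(Rational(-1, 2), Add(z, 3))) = Add(Rational(9, 2), Mul(Rational(-1, 2), Add(3, z))) = Add(Rational(9, 2), Add(Rational(-3, 2), Mul(Rational(-1, 2), z))) = Add(3, Mul(Rational(-1, 2), z)))
Function('L')(m) = Add(9, Mul(3, m)) (Function('L')(m) = Mul(3, Add(3, m)) = Add(9, Mul(3, m)))
Function('q')(u, G) = Add(3, G, u) (Function('q')(u, G) = Add(Add(u, G), 3) = Add(Add(G, u), 3) = Add(3, G, u))
Pow(Function('q')(Function('Y')(-4, b), Function('L')(-1)), 2) = Pow(Add(3, Add(9, Mul(3, -1)), Add(3, Mul(Rational(-1, 2), -4))), 2) = Pow(Add(3, Add(9, -3), Add(3, 2)), 2) = Pow(Add(3, 6, 5), 2) = Pow(14, 2) = 196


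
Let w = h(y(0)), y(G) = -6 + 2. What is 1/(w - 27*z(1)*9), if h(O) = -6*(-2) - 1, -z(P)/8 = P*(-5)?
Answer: -1/9709 ≈ -0.00010300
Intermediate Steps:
z(P) = 40*P (z(P) = -8*P*(-5) = -(-40)*P = 40*P)
y(G) = -4
h(O) = 11 (h(O) = 12 - 1 = 11)
w = 11
1/(w - 27*z(1)*9) = 1/(11 - 1080*9) = 1/(11 - 9720) = 1/(-9709) = -1/9709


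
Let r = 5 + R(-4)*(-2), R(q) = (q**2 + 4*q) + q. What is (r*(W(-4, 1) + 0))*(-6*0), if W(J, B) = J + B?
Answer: 0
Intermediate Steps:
R(q) = q**2 + 5*q
W(J, B) = B + J
r = 13 (r = 5 - 4*(5 - 4)*(-2) = 5 - 4*1*(-2) = 5 - 4*(-2) = 5 + 8 = 13)
(r*(W(-4, 1) + 0))*(-6*0) = (13*((1 - 4) + 0))*(-6*0) = (13*(-3 + 0))*0 = (13*(-3))*0 = -39*0 = 0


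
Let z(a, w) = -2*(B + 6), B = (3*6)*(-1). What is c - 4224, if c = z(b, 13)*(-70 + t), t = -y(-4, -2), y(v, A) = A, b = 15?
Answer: -5856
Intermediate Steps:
t = 2 (t = -1*(-2) = 2)
B = -18 (B = 18*(-1) = -18)
z(a, w) = 24 (z(a, w) = -2*(-18 + 6) = -2*(-12) = 24)
c = -1632 (c = 24*(-70 + 2) = 24*(-68) = -1632)
c - 4224 = -1632 - 4224 = -5856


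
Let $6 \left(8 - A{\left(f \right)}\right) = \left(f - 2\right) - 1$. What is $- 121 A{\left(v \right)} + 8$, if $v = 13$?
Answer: $- \frac{2275}{3} \approx -758.33$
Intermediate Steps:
$A{\left(f \right)} = \frac{17}{2} - \frac{f}{6}$ ($A{\left(f \right)} = 8 - \frac{\left(f - 2\right) - 1}{6} = 8 - \frac{\left(-2 + f\right) - 1}{6} = 8 - \frac{-3 + f}{6} = 8 - \left(- \frac{1}{2} + \frac{f}{6}\right) = \frac{17}{2} - \frac{f}{6}$)
$- 121 A{\left(v \right)} + 8 = - 121 \left(\frac{17}{2} - \frac{13}{6}\right) + 8 = \left(-121\right) \frac{19}{3} + 8 = - \frac{2299}{3} + 8 = - \frac{2275}{3}$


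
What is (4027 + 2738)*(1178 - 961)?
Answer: 1468005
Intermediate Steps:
(4027 + 2738)*(1178 - 961) = 6765*217 = 1468005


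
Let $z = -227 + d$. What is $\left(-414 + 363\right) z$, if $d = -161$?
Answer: $19788$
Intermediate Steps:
$z = -388$ ($z = -227 - 161 = -388$)
$\left(-414 + 363\right) z = \left(-414 + 363\right) \left(-388\right) = \left(-51\right) \left(-388\right) = 19788$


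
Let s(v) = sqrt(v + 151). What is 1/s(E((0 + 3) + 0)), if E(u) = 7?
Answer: sqrt(158)/158 ≈ 0.079556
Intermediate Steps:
s(v) = sqrt(151 + v)
1/s(E((0 + 3) + 0)) = 1/(sqrt(151 + 7)) = 1/(sqrt(158)) = sqrt(158)/158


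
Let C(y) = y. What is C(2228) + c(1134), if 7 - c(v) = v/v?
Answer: 2234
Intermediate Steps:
c(v) = 6 (c(v) = 7 - v/v = 7 - 1*1 = 7 - 1 = 6)
C(2228) + c(1134) = 2228 + 6 = 2234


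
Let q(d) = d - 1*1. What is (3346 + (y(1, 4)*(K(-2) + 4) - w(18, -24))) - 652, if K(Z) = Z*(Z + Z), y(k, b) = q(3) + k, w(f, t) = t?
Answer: 2754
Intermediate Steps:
q(d) = -1 + d (q(d) = d - 1 = -1 + d)
y(k, b) = 2 + k (y(k, b) = (-1 + 3) + k = 2 + k)
K(Z) = 2*Z² (K(Z) = Z*(2*Z) = 2*Z²)
(3346 + (y(1, 4)*(K(-2) + 4) - w(18, -24))) - 652 = (3346 + ((2 + 1)*(2*(-2)² + 4) - 1*(-24))) - 652 = (3346 + (3*(2*4 + 4) + 24)) - 652 = (3346 + (3*(8 + 4) + 24)) - 652 = (3346 + (3*12 + 24)) - 652 = (3346 + (36 + 24)) - 652 = (3346 + 60) - 652 = 3406 - 652 = 2754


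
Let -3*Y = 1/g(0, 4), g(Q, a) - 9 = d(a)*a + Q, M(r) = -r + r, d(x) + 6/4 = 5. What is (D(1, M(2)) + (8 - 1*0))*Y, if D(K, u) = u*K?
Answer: -8/69 ≈ -0.11594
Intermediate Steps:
d(x) = 7/2 (d(x) = -3/2 + 5 = 7/2)
M(r) = 0
D(K, u) = K*u
g(Q, a) = 9 + Q + 7*a/2 (g(Q, a) = 9 + (7*a/2 + Q) = 9 + (Q + 7*a/2) = 9 + Q + 7*a/2)
Y = -1/69 (Y = -1/(3*(9 + 0 + (7/2)*4)) = -1/(3*(9 + 0 + 14)) = -1/3/23 = -1/3*1/23 = -1/69 ≈ -0.014493)
(D(1, M(2)) + (8 - 1*0))*Y = (1*0 + (8 - 1*0))*(-1/69) = (0 + (8 + 0))*(-1/69) = (0 + 8)*(-1/69) = 8*(-1/69) = -8/69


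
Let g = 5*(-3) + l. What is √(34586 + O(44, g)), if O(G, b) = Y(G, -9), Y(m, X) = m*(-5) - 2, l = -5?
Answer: 22*√71 ≈ 185.38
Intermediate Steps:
Y(m, X) = -2 - 5*m (Y(m, X) = -5*m - 2 = -2 - 5*m)
g = -20 (g = 5*(-3) - 5 = -15 - 5 = -20)
O(G, b) = -2 - 5*G
√(34586 + O(44, g)) = √(34586 + (-2 - 5*44)) = √(34586 + (-2 - 220)) = √(34586 - 222) = √34364 = 22*√71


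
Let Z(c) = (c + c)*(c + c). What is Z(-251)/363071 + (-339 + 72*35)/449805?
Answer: 38048172357/54437050385 ≈ 0.69894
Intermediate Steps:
Z(c) = 4*c² (Z(c) = (2*c)*(2*c) = 4*c²)
Z(-251)/363071 + (-339 + 72*35)/449805 = (4*(-251)²)/363071 + (-339 + 72*35)/449805 = (4*63001)*(1/363071) + (-339 + 2520)*(1/449805) = 252004*(1/363071) + 2181*(1/449805) = 252004/363071 + 727/149935 = 38048172357/54437050385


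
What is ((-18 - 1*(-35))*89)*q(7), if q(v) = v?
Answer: 10591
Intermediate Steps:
((-18 - 1*(-35))*89)*q(7) = ((-18 - 1*(-35))*89)*7 = ((-18 + 35)*89)*7 = (17*89)*7 = 1513*7 = 10591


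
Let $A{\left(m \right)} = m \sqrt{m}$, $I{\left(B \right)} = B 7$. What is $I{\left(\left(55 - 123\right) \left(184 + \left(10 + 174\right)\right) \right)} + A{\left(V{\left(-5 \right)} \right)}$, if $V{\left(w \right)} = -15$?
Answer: $-175168 - 15 i \sqrt{15} \approx -1.7517 \cdot 10^{5} - 58.095 i$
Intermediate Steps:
$I{\left(B \right)} = 7 B$
$A{\left(m \right)} = m^{\frac{3}{2}}$
$I{\left(\left(55 - 123\right) \left(184 + \left(10 + 174\right)\right) \right)} + A{\left(V{\left(-5 \right)} \right)} = 7 \left(55 - 123\right) \left(184 + \left(10 + 174\right)\right) + \left(-15\right)^{\frac{3}{2}} = 7 \left(- 68 \left(184 + 184\right)\right) - 15 i \sqrt{15} = 7 \left(\left(-68\right) 368\right) - 15 i \sqrt{15} = 7 \left(-25024\right) - 15 i \sqrt{15} = -175168 - 15 i \sqrt{15}$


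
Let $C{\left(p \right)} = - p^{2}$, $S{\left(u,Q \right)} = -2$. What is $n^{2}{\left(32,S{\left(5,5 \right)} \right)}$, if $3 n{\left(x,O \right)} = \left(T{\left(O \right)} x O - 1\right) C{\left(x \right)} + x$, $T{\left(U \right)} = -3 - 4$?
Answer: $\frac{209485628416}{9} \approx 2.3276 \cdot 10^{10}$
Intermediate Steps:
$T{\left(U \right)} = -7$ ($T{\left(U \right)} = -3 - 4 = -7$)
$n{\left(x,O \right)} = \frac{x}{3} - \frac{x^{2} \left(-1 - 7 O x\right)}{3}$ ($n{\left(x,O \right)} = \frac{\left(- 7 x O - 1\right) \left(- x^{2}\right) + x}{3} = \frac{\left(- 7 O x - 1\right) \left(- x^{2}\right) + x}{3} = \frac{\left(-1 - 7 O x\right) \left(- x^{2}\right) + x}{3} = \frac{- x^{2} \left(-1 - 7 O x\right) + x}{3} = \frac{x - x^{2} \left(-1 - 7 O x\right)}{3} = \frac{x}{3} - \frac{x^{2} \left(-1 - 7 O x\right)}{3}$)
$n^{2}{\left(32,S{\left(5,5 \right)} \right)} = \left(\frac{1}{3} \cdot 32 \left(1 + 32 + 7 \left(-2\right) 32^{2}\right)\right)^{2} = \left(\frac{1}{3} \cdot 32 \left(1 + 32 + 7 \left(-2\right) 1024\right)\right)^{2} = \left(\frac{1}{3} \cdot 32 \left(1 + 32 - 14336\right)\right)^{2} = \left(\frac{1}{3} \cdot 32 \left(-14303\right)\right)^{2} = \left(- \frac{457696}{3}\right)^{2} = \frac{209485628416}{9}$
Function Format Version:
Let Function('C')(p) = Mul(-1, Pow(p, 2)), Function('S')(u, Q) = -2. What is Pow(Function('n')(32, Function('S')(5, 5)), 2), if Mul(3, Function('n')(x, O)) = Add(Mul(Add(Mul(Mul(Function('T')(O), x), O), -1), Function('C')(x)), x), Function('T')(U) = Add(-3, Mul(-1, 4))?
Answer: Rational(209485628416, 9) ≈ 2.3276e+10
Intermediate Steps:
Function('T')(U) = -7 (Function('T')(U) = Add(-3, -4) = -7)
Function('n')(x, O) = Add(Mul(Rational(1, 3), x), Mul(Rational(-1, 3), Pow(x, 2), Add(-1, Mul(-7, O, x)))) (Function('n')(x, O) = Mul(Rational(1, 3), Add(Mul(Add(Mul(Mul(-7, x), O), -1), Mul(-1, Pow(x, 2))), x)) = Mul(Rational(1, 3), Add(Mul(Add(Mul(-7, O, x), -1), Mul(-1, Pow(x, 2))), x)) = Mul(Rational(1, 3), Add(Mul(Add(-1, Mul(-7, O, x)), Mul(-1, Pow(x, 2))), x)) = Mul(Rational(1, 3), Add(Mul(-1, Pow(x, 2), Add(-1, Mul(-7, O, x))), x)) = Mul(Rational(1, 3), Add(x, Mul(-1, Pow(x, 2), Add(-1, Mul(-7, O, x))))) = Add(Mul(Rational(1, 3), x), Mul(Rational(-1, 3), Pow(x, 2), Add(-1, Mul(-7, O, x)))))
Pow(Function('n')(32, Function('S')(5, 5)), 2) = Pow(Mul(Rational(1, 3), 32, Add(1, 32, Mul(7, -2, Pow(32, 2)))), 2) = Pow(Mul(Rational(1, 3), 32, Add(1, 32, Mul(7, -2, 1024))), 2) = Pow(Mul(Rational(1, 3), 32, Add(1, 32, -14336)), 2) = Pow(Mul(Rational(1, 3), 32, -14303), 2) = Pow(Rational(-457696, 3), 2) = Rational(209485628416, 9)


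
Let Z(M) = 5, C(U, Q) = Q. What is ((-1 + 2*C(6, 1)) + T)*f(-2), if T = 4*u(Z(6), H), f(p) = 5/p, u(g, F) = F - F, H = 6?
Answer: -5/2 ≈ -2.5000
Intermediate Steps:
u(g, F) = 0
T = 0 (T = 4*0 = 0)
((-1 + 2*C(6, 1)) + T)*f(-2) = ((-1 + 2*1) + 0)*(5/(-2)) = ((-1 + 2) + 0)*(5*(-1/2)) = (1 + 0)*(-5/2) = 1*(-5/2) = -5/2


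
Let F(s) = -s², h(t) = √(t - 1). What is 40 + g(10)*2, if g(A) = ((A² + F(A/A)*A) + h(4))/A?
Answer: 58 + √3/5 ≈ 58.346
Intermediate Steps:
h(t) = √(-1 + t)
g(A) = (√3 + A² - A)/A (g(A) = ((A² + (-(A/A)²)*A) + √(-1 + 4))/A = ((A² + (-1*1²)*A) + √3)/A = ((A² + (-1*1)*A) + √3)/A = ((A² - A) + √3)/A = (√3 + A² - A)/A)
40 + g(10)*2 = 40 + (-1 + 10 + √3/10)*2 = 40 + (9 + √3/10)*2 = 40 + (18 + √3/5) = 58 + √3/5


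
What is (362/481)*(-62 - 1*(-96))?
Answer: 12308/481 ≈ 25.588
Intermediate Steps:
(362/481)*(-62 - 1*(-96)) = (362*(1/481))*(-62 + 96) = (362/481)*34 = 12308/481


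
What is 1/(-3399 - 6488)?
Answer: -1/9887 ≈ -0.00010114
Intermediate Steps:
1/(-3399 - 6488) = 1/(-9887) = -1/9887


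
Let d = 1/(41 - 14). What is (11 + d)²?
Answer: 88804/729 ≈ 121.82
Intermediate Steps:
d = 1/27 ≈ 0.037037
(11 + d)² = (11 + 1/27)² = (298/27)² = 88804/729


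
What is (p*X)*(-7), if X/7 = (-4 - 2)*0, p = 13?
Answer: 0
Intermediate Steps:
X = 0 (X = 7*((-4 - 2)*0) = 7*(-6*0) = 7*0 = 0)
(p*X)*(-7) = (13*0)*(-7) = 0*(-7) = 0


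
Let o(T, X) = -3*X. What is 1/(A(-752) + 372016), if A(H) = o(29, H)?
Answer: 1/374272 ≈ 2.6719e-6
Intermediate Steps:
A(H) = -3*H
1/(A(-752) + 372016) = 1/(-3*(-752) + 372016) = 1/(2256 + 372016) = 1/374272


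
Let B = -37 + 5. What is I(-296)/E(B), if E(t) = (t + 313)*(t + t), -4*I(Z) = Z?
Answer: -37/8992 ≈ -0.0041148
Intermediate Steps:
B = -32
I(Z) = -Z/4
E(t) = 2*t*(313 + t) (E(t) = (313 + t)*(2*t) = 2*t*(313 + t))
I(-296)/E(B) = (-¼*(-296))/((2*(-32)*(313 - 32))) = 74/((2*(-32)*281)) = 74/(-17984) = 74*(-1/17984) = -37/8992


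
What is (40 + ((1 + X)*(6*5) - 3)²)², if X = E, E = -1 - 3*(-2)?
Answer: 984014161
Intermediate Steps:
E = 5 (E = -1 + 6 = 5)
X = 5
(40 + ((1 + X)*(6*5) - 3)²)² = (40 + ((1 + 5)*(6*5) - 3)²)² = (40 + (6*30 - 3)²)² = (40 + (180 - 3)²)² = (40 + 177²)² = (40 + 31329)² = 31369² = 984014161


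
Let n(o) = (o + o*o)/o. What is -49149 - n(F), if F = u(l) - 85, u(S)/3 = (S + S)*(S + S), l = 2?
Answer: -49113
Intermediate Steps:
u(S) = 12*S² (u(S) = 3*((S + S)*(S + S)) = 3*((2*S)*(2*S)) = 3*(4*S²) = 12*S²)
F = -37 (F = 12*2² - 85 = 12*4 - 85 = 48 - 85 = -37)
n(o) = (o + o²)/o
-49149 - n(F) = -49149 - (1 - 37) = -49149 - 1*(-36) = -49149 + 36 = -49113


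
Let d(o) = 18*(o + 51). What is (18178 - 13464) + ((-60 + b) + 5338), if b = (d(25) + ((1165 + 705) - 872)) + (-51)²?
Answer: 14959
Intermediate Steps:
d(o) = 918 + 18*o (d(o) = 18*(51 + o) = 918 + 18*o)
b = 4967 (b = ((918 + 18*25) + ((1165 + 705) - 872)) + (-51)² = ((918 + 450) + (1870 - 872)) + 2601 = (1368 + 998) + 2601 = 2366 + 2601 = 4967)
(18178 - 13464) + ((-60 + b) + 5338) = (18178 - 13464) + ((-60 + 4967) + 5338) = 4714 + (4907 + 5338) = 4714 + 10245 = 14959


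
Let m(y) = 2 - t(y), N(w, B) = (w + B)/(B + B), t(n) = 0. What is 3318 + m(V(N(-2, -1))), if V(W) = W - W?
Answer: 3320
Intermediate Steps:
N(w, B) = (B + w)/(2*B) (N(w, B) = (B + w)/((2*B)) = (B + w)*(1/(2*B)) = (B + w)/(2*B))
V(W) = 0
m(y) = 2 (m(y) = 2 - 1*0 = 2 + 0 = 2)
3318 + m(V(N(-2, -1))) = 3318 + 2 = 3320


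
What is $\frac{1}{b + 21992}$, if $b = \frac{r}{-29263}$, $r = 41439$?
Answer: $\frac{29263}{643510457} \approx 4.5474 \cdot 10^{-5}$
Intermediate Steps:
$b = - \frac{41439}{29263}$ ($b = \frac{41439}{-29263} = 41439 \left(- \frac{1}{29263}\right) = - \frac{41439}{29263} \approx -1.4161$)
$\frac{1}{b + 21992} = \frac{1}{- \frac{41439}{29263} + 21992} = \frac{1}{\frac{643510457}{29263}} = \frac{29263}{643510457}$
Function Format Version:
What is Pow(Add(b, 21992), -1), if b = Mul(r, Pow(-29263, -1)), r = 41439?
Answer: Rational(29263, 643510457) ≈ 4.5474e-5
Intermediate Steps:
b = Rational(-41439, 29263) (b = Mul(41439, Pow(-29263, -1)) = Mul(41439, Rational(-1, 29263)) = Rational(-41439, 29263) ≈ -1.4161)
Pow(Add(b, 21992), -1) = Pow(Add(Rational(-41439, 29263), 21992), -1) = Pow(Rational(643510457, 29263), -1) = Rational(29263, 643510457)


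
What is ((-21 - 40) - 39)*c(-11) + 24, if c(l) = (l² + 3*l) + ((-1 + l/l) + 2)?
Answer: -8976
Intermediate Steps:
c(l) = 2 + l² + 3*l (c(l) = (l² + 3*l) + ((-1 + 1) + 2) = (l² + 3*l) + (0 + 2) = (l² + 3*l) + 2 = 2 + l² + 3*l)
((-21 - 40) - 39)*c(-11) + 24 = ((-21 - 40) - 39)*(2 + (-11)² + 3*(-11)) + 24 = (-61 - 39)*(2 + 121 - 33) + 24 = -100*90 + 24 = -9000 + 24 = -8976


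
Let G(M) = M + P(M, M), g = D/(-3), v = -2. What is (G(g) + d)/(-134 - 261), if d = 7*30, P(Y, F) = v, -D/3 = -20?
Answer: -188/395 ≈ -0.47595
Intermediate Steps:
D = 60 (D = -3*(-20) = 60)
P(Y, F) = -2
d = 210
g = -20 (g = 60/(-3) = 60*(-⅓) = -20)
G(M) = -2 + M (G(M) = M - 2 = -2 + M)
(G(g) + d)/(-134 - 261) = ((-2 - 20) + 210)/(-134 - 261) = (-22 + 210)/(-395) = 188*(-1/395) = -188/395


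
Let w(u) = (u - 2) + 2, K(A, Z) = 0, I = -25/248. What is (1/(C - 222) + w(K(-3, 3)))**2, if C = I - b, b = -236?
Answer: 61504/11881809 ≈ 0.0051763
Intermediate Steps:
I = -25/248 (I = -25*1/248 = -25/248 ≈ -0.10081)
C = 58503/248 (C = -25/248 - 1*(-236) = -25/248 + 236 = 58503/248 ≈ 235.90)
w(u) = u (w(u) = (-2 + u) + 2 = u)
(1/(C - 222) + w(K(-3, 3)))**2 = (1/(58503/248 - 222) + 0)**2 = (1/(3447/248) + 0)**2 = (248/3447 + 0)**2 = (248/3447)**2 = 61504/11881809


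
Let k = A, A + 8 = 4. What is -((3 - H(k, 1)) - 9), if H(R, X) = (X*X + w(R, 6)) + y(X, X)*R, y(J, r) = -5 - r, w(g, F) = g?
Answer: 27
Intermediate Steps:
A = -4 (A = -8 + 4 = -4)
k = -4
H(R, X) = R + X**2 + R*(-5 - X) (H(R, X) = (X*X + R) + (-5 - X)*R = (X**2 + R) + R*(-5 - X) = (R + X**2) + R*(-5 - X) = R + X**2 + R*(-5 - X))
-((3 - H(k, 1)) - 9) = -((3 - (-4 + 1**2 - 1*(-4)*(5 + 1))) - 9) = -((3 - (-4 + 1 - 1*(-4)*6)) - 9) = -((3 - (-4 + 1 + 24)) - 9) = -((3 - 1*21) - 9) = -((3 - 21) - 9) = -(-18 - 9) = -1*(-27) = 27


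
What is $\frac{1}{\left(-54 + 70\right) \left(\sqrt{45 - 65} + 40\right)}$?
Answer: $\frac{1}{648} - \frac{i \sqrt{5}}{12960} \approx 0.0015432 - 0.00017254 i$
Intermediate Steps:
$\frac{1}{\left(-54 + 70\right) \left(\sqrt{45 - 65} + 40\right)} = \frac{1}{16 \left(\sqrt{-20} + 40\right)} = \frac{1}{16 \left(2 i \sqrt{5} + 40\right)} = \frac{1}{16 \left(40 + 2 i \sqrt{5}\right)} = \frac{1}{640 + 32 i \sqrt{5}}$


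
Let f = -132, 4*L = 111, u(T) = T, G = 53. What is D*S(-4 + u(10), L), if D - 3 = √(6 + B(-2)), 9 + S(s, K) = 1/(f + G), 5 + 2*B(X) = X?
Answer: -2136/79 - 356*√10/79 ≈ -41.288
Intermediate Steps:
L = 111/4 (L = (¼)*111 = 111/4 ≈ 27.750)
B(X) = -5/2 + X/2
S(s, K) = -712/79 (S(s, K) = -9 + 1/(-132 + 53) = -9 + 1/(-79) = -9 - 1/79 = -712/79)
D = 3 + √10/2 (D = 3 + √(6 + (-5/2 + (½)*(-2))) = 3 + √(6 + (-5/2 - 1)) = 3 + √(6 - 7/2) = 3 + √(5/2) = 3 + √10/2 ≈ 4.5811)
D*S(-4 + u(10), L) = (3 + √10/2)*(-712/79) = -2136/79 - 356*√10/79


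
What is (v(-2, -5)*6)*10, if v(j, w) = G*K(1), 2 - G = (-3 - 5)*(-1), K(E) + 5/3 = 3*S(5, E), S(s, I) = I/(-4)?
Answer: 870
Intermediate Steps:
S(s, I) = -I/4 (S(s, I) = I*(-1/4) = -I/4)
K(E) = -5/3 - 3*E/4 (K(E) = -5/3 + 3*(-E/4) = -5/3 - 3*E/4)
G = -6 (G = 2 - (-3 - 5)*(-1) = 2 - (-8)*(-1) = 2 - 1*8 = 2 - 8 = -6)
v(j, w) = 29/2 (v(j, w) = -6*(-5/3 - 3/4*1) = -6*(-5/3 - 3/4) = -6*(-29/12) = 29/2)
(v(-2, -5)*6)*10 = ((29/2)*6)*10 = 87*10 = 870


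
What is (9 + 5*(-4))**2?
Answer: 121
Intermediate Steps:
(9 + 5*(-4))**2 = (9 - 20)**2 = (-11)**2 = 121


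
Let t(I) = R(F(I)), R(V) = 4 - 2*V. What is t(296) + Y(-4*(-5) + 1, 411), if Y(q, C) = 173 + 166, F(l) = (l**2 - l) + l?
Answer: -174889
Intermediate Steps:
F(l) = l**2
t(I) = 4 - 2*I**2
Y(q, C) = 339
t(296) + Y(-4*(-5) + 1, 411) = (4 - 2*296**2) + 339 = (4 - 2*87616) + 339 = (4 - 175232) + 339 = -175228 + 339 = -174889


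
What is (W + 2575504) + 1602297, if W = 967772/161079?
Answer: 672956975051/161079 ≈ 4.1778e+6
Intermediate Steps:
W = 967772/161079 (W = 967772*(1/161079) = 967772/161079 ≈ 6.0081)
(W + 2575504) + 1602297 = (967772/161079 + 2575504) + 1602297 = 414860576588/161079 + 1602297 = 672956975051/161079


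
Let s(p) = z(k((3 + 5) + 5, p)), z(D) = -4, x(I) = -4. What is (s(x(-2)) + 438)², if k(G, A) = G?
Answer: 188356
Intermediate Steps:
s(p) = -4
(s(x(-2)) + 438)² = (-4 + 438)² = 434² = 188356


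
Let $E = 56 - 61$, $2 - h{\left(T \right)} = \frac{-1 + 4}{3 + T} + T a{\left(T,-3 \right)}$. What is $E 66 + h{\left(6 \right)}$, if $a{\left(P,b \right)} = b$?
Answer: $- \frac{931}{3} \approx -310.33$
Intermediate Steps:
$h{\left(T \right)} = 2 - \frac{3}{3 + T} + 3 T$ ($h{\left(T \right)} = 2 - \left(\frac{-1 + 4}{3 + T} + T \left(-3\right)\right) = 2 - \left(\frac{3}{3 + T} - 3 T\right) = 2 - \left(- 3 T + \frac{3}{3 + T}\right) = 2 + \left(- \frac{3}{3 + T} + 3 T\right) = 2 - \frac{3}{3 + T} + 3 T$)
$E = -5$ ($E = 56 - 61 = -5$)
$E 66 + h{\left(6 \right)} = \left(-5\right) 66 + \frac{3 + 3 \cdot 6^{2} + 11 \cdot 6}{3 + 6} = -330 + \frac{3 + 3 \cdot 36 + 66}{9} = -330 + \frac{3 + 108 + 66}{9} = -330 + \frac{1}{9} \cdot 177 = -330 + \frac{59}{3} = - \frac{931}{3}$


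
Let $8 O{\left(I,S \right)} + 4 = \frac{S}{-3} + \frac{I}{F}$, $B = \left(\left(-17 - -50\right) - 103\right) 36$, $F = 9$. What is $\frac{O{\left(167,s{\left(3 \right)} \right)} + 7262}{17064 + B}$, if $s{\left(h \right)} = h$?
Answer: $\frac{261493}{523584} \approx 0.49943$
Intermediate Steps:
$B = -2520$ ($B = \left(\left(-17 + 50\right) - 103\right) 36 = \left(33 - 103\right) 36 = \left(-70\right) 36 = -2520$)
$O{\left(I,S \right)} = - \frac{1}{2} - \frac{S}{24} + \frac{I}{72}$ ($O{\left(I,S \right)} = - \frac{1}{2} + \frac{\frac{S}{-3} + \frac{I}{9}}{8} = - \frac{1}{2} + \frac{S \left(- \frac{1}{3}\right) + I \frac{1}{9}}{8} = - \frac{1}{2} + \frac{- \frac{S}{3} + \frac{I}{9}}{8} = - \frac{1}{2} + \left(- \frac{S}{24} + \frac{I}{72}\right) = - \frac{1}{2} - \frac{S}{24} + \frac{I}{72}$)
$\frac{O{\left(167,s{\left(3 \right)} \right)} + 7262}{17064 + B} = \frac{\left(- \frac{1}{2} - \frac{1}{8} + \frac{1}{72} \cdot 167\right) + 7262}{17064 - 2520} = \frac{\left(- \frac{1}{2} - \frac{1}{8} + \frac{167}{72}\right) + 7262}{14544} = \left(\frac{61}{36} + 7262\right) \frac{1}{14544} = \frac{261493}{36} \cdot \frac{1}{14544} = \frac{261493}{523584}$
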